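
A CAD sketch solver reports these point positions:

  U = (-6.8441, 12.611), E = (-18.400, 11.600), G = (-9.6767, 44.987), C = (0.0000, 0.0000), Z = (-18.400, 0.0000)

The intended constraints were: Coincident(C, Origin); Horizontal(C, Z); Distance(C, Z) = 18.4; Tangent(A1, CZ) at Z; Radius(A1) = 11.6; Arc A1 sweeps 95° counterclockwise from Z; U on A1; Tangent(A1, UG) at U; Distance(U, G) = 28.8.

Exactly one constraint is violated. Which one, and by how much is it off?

Distance(U, G) = 28.8 — off by 3.70.

C = (0.00, 0.00) ✓; C.y = 0.00, Z.y = 0.00 ✓; |CZ| = 18.40 ✓; ∠(EZ, ZC) = 90.00° ✓; |EZ| = 11.60 ✓; bearing(E→U) − bearing(E→Z) = 95.00° ✓; |EU| = 11.60 ✓; ∠(EU, UG) = 90.00° ✓; |UG| = 32.50 ✗.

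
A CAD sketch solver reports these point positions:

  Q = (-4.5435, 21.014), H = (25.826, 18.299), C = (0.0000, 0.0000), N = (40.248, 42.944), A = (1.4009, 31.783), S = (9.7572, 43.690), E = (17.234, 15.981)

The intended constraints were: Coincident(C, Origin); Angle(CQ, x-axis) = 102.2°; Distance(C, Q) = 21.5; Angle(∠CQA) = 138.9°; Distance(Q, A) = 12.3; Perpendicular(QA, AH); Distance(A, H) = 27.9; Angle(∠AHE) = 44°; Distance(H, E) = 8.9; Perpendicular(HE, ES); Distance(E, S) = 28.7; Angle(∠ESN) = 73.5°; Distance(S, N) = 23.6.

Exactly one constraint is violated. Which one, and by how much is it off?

Distance(S, N) = 23.6 — off by 6.90.

C = (0.00, 0.00) ✓; CQ at 102.2° ✓; |CQ| = 21.50 ✓; ∠CQA = 138.9° ✓; |QA| = 12.30 ✓; ∠(QA, AH) = 90.00° ✓; |AH| = 27.90 ✓; ∠AHE = 44.00° ✓; |HE| = 8.899 ✓; ∠(HE, ES) = 90.00° ✓; |ES| = 28.70 ✓; ∠ESN = 73.50° ✓; |SN| = 30.50 ✗.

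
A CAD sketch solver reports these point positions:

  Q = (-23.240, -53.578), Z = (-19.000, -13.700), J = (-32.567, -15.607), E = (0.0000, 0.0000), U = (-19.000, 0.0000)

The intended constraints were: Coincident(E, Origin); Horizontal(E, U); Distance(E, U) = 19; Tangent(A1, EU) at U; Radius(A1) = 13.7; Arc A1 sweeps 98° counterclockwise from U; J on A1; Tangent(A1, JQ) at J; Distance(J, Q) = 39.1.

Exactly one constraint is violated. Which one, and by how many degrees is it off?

Tangent(A1, JQ) at J — off by 5.80°.

E = (0.00, 0.00) ✓; E.y = 0.00, U.y = 0.00 ✓; |EU| = 19.00 ✓; ∠(ZU, UE) = 90.00° ✓; |ZU| = 13.70 ✓; bearing(Z→J) − bearing(Z→U) = 98.00° ✓; |ZJ| = 13.70 ✓; ∠(ZJ, JQ) = 84.20° ✗; |JQ| = 39.10 ✓.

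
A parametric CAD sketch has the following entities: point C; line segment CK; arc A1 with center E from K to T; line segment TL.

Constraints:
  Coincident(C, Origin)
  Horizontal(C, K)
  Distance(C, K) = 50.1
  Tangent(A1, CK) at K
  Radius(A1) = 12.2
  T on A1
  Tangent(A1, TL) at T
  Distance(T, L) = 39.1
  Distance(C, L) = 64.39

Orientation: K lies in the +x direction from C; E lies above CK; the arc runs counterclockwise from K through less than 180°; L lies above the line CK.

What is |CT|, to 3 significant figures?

63.2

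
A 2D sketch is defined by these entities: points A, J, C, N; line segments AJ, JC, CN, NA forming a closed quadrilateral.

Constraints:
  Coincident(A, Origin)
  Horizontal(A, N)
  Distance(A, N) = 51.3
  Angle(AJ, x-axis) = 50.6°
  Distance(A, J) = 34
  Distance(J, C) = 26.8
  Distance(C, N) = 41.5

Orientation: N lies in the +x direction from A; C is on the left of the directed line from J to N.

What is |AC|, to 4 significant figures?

60.09

Checks: A = (0.00, 0.00) ✓; |JC| = 26.80 ✓; |CN| = 41.50 ✓.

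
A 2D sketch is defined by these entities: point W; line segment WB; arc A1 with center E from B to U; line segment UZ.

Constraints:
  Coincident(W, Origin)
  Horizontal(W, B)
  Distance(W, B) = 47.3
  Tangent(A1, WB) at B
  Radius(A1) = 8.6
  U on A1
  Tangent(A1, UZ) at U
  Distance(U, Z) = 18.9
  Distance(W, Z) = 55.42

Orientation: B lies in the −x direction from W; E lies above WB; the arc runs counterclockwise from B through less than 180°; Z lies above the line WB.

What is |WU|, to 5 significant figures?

41.222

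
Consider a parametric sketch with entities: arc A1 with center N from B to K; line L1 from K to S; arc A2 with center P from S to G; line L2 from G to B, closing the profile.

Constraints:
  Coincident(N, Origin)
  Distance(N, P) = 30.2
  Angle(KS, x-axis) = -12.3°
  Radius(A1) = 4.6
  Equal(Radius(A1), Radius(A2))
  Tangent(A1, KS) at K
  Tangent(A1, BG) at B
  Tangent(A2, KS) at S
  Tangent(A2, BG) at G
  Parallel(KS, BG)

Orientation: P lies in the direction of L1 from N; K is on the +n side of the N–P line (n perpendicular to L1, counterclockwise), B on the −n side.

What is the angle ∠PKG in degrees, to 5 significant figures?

8.2820°

The slot axis is L1's direction at -12.3°, so u = (cos -12.3°, sin -12.3°) = (0.97705, -0.21303) and n = (−sin -12.3°, cos -12.3°) = (0.21303, 0.97705). N is at the origin and P lies 30.2 along u from N, so P = 30.2·u = (29.507, -6.4335). Tangency of A1 to both parallel lines with radius 4.6 puts K and B at N ± 4.6·n: K = (0.97994, 4.4944), B = (-0.97994, -4.4944). Equal radii place S and G the same way about P: S = P + 4.6·n = (30.487, -1.9391), G = P − 4.6·n = (28.527, -10.928). Then cos ∠PKG = KP·KG / (|KP||KG|), giving 8.2820°.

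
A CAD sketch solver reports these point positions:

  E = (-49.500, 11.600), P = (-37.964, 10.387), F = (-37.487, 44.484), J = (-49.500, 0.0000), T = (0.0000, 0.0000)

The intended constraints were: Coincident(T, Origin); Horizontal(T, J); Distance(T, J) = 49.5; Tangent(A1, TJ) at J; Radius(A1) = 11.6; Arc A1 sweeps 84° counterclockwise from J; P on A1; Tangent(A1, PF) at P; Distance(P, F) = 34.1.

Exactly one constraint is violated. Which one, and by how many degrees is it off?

Tangent(A1, PF) at P — off by 5.20°.

T = (0.00, 0.00) ✓; T.y = 0.00, J.y = 0.00 ✓; |TJ| = 49.50 ✓; ∠(EJ, JT) = 90.00° ✓; |EJ| = 11.60 ✓; bearing(E→P) − bearing(E→J) = 84.00° ✓; |EP| = 11.60 ✓; ∠(EP, PF) = 84.80° ✗; |PF| = 34.10 ✓.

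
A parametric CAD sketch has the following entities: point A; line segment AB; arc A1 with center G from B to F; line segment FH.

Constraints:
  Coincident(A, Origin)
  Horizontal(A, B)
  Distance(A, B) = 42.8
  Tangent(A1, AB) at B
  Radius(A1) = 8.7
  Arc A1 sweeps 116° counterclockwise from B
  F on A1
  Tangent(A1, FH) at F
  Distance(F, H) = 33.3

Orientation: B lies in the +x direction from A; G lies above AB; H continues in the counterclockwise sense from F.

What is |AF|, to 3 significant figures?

52.1

Since A1 is tangent to AB there, GB ⟂ AB, so G = B + (0, 8.7) = (42.8, 8.70). On A1, B sits at bearing -90° from G; a 116° counterclockwise sweep puts F at bearing 26°, so F = G + 8.7·(cos 26°, sin 26°) = (50.6, 12.5). Then |AF| = |F − A| = 52.1.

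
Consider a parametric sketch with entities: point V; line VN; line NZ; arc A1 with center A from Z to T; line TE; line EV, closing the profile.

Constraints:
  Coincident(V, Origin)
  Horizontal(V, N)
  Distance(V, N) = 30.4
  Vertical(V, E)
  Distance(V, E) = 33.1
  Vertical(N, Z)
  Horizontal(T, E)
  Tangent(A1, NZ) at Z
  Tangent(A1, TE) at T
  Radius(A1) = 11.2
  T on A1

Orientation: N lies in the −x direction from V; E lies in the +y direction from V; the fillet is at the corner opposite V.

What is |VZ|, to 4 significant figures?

37.47

V is at the origin; V and N share the same y with |VN| = 30.4 and N on the −x side, so N = (-30.40, 0.000). V and E share the same x with |VE| = 33.1 and E on the +y side, so E = (0.000, 33.10). The virtual corner opposite V is at (-30.40, 33.10). A1 meets NZ tangentially, so AZ is at right angles to NZ and A1 meets TE tangentially, so AT is at right angles to TE, with radius 11.2, so the center A sits 11.2 in from both sides at A = (-19.20, 21.90). That places the tangent points at Z = (-30.40, 21.90) on NZ and T = (-19.20, 33.10) on TE. Then |VZ| = |Z − V| = 37.47.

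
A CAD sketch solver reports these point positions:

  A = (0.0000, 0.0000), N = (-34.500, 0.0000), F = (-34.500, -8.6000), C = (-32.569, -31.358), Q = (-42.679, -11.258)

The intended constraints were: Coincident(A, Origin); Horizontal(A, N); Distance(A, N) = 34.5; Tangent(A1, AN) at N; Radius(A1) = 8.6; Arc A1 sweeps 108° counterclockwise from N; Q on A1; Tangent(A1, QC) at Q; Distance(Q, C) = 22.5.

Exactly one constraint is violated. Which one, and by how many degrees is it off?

Tangent(A1, QC) at Q — off by 8.70°.

A = (0.00, 0.00) ✓; A.y = 0.00, N.y = 0.00 ✓; |AN| = 34.50 ✓; ∠(FN, NA) = 90.00° ✓; |FN| = 8.600 ✓; bearing(F→Q) − bearing(F→N) = 108.0° ✓; |FQ| = 8.600 ✓; ∠(FQ, QC) = 81.30° ✗; |QC| = 22.50 ✓.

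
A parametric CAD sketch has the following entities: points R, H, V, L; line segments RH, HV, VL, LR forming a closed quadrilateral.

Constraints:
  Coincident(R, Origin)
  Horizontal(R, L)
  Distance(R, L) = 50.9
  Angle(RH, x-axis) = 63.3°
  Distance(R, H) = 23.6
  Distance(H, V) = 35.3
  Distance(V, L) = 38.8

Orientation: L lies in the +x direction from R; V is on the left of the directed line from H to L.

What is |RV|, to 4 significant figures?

56.25

R is at the origin; R and L share the same y with |RL| = 50.9 and L in +x, so L = (50.9, 0). RH runs at 63.3° with |RH| = 23.6, so H = (10.60, 21.08). V is determined by |HV| = 35.3 and |VL| = 38.8 together: it lies at the intersection of circle(H, 35.3) and circle(L, 38.8). With |HL| = 45.48, the foot of the radical line on HL is 19.89 from H and the perpendicular offset is √(35.3² − 19.89²) = 29.16. Taking the left-of-HL solution: V = (41.75, 37.70).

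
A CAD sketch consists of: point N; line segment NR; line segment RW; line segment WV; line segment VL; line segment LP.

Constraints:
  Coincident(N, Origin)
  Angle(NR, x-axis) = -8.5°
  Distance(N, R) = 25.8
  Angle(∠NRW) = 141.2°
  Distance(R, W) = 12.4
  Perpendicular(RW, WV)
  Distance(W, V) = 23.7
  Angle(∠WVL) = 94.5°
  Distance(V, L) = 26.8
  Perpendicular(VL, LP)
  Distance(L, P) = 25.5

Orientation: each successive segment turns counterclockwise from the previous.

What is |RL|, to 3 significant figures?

29.5

N is at the origin; NR runs at -8.5° with length 25.8, so R = (25.5, -3.81). ∠NRW = 141.2° gives RW at 30.3° from the x-axis; with |RW| = 12.4, W = (36.2, 2.44). RW is perpendicular to WV, so WV runs at 120°; with |WV| = 23.7, V = (24.3, 22.9). ∠WVL = 94.5° gives VL at -154° from the x-axis; with |VL| = 26.8, L = (0.137, 11.2). Then |RL| = |L − R| = 29.5.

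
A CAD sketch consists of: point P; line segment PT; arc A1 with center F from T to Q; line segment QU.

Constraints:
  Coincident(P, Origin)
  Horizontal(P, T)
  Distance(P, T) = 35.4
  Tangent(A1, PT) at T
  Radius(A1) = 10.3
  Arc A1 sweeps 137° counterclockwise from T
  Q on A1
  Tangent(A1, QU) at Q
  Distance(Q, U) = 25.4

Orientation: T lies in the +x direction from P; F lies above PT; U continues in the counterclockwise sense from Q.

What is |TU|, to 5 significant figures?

37.005

On A1, T sits at bearing -90° from F; a 137° counterclockwise sweep puts Q at bearing 47°, so Q = F + 10.3·(cos 47°, sin 47°) = (42.425, 17.833). The tangent condition forces FQ to be normal to QU, so QU runs along (−sin 47°, cos 47°); with |QU| = 25.4, U = (23.848, 35.156). Then |TU| = |U − T| = 37.005.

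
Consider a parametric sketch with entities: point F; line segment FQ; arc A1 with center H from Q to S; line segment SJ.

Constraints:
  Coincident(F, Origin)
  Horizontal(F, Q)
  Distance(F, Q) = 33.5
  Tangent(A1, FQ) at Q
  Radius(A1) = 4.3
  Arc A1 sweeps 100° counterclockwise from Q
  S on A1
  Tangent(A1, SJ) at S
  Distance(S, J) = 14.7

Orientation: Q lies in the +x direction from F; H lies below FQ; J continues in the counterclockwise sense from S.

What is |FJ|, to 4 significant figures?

37.33

F is at the origin; FQ is horizontal with |FQ| = 33.5 and Q on the +x side, so Q = (33.50, 0.000). Tangency of A1 to FQ means the radius HQ is perpendicular to FQ, so H = Q + (0, -4.3) = (33.50, -4.300). On A1, Q sits at bearing 90° from H; a 100° counterclockwise sweep puts S at bearing 190°, so S = H + 4.3·(cos 190°, sin 190°) = (29.27, -5.047). A1 meets SJ tangentially, so HS is at right angles to SJ, so SJ runs along (−sin 190°, cos 190°); with |SJ| = 14.7, J = (31.82, -19.52). Then |FJ| = |J − F| = 37.33.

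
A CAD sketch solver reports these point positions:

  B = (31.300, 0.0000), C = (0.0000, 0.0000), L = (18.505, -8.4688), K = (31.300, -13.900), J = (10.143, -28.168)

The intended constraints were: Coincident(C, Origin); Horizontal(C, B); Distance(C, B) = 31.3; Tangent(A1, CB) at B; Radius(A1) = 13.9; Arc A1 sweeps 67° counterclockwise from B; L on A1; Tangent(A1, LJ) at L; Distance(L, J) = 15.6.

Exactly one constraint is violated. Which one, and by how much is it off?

Distance(L, J) = 15.6 — off by 5.80.

C = (0.00, 0.00) ✓; C.y = 0.00, B.y = 0.00 ✓; |CB| = 31.30 ✓; ∠(KB, BC) = 90.00° ✓; |KB| = 13.90 ✓; bearing(K→L) − bearing(K→B) = 67.00° ✓; |KL| = 13.90 ✓; ∠(KL, LJ) = 90.00° ✓; |LJ| = 21.40 ✗.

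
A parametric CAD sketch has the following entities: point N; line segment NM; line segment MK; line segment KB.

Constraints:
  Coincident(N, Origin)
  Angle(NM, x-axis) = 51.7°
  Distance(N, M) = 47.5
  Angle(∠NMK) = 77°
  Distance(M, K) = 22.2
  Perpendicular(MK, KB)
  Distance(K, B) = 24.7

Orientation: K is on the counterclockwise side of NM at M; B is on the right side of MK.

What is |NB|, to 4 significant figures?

71.91

∠NMK = 77.0°, so MK runs at 51.7° + (180° − 77.0°) = 154.7° from the x-axis; with |MK| = 22.2, K = M + 22.2·(cos 154.7°, sin 154.7°) = (9.369, 46.76). MK is perpendicular to KB; with |KB| = 24.7 on the right of MK, B = K + 24.7·(0.4274, 0.9041) = (19.92, 69.10). Then |NB| = |B − N| = 71.91.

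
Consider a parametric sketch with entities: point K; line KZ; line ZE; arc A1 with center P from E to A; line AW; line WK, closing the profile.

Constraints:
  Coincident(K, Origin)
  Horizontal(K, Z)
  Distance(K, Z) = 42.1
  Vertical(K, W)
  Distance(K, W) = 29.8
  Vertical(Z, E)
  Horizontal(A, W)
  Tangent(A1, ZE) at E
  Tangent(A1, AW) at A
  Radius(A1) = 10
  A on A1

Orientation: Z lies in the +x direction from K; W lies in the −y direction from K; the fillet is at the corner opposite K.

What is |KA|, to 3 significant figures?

43.8

The virtual corner opposite K is at (42.1, -29.8). Tangency of A1 to ZE means the radius PE is perpendicular to ZE and the tangent condition forces PA to be normal to AW, with radius 10.0, so the center P sits 10.0 in from both sides at P = (32.1, -19.8). That places the tangent points at E = (42.1, -19.8) on ZE and A = (32.1, -29.8) on AW. Then |KA| = |A − K| = 43.8.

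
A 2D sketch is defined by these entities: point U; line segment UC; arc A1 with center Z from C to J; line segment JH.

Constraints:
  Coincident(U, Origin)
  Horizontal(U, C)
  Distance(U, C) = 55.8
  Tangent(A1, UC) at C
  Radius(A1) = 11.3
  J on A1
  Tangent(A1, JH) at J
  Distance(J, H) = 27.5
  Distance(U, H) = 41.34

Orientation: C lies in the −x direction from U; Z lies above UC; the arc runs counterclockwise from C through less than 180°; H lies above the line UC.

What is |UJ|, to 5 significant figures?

46.759

U is at the origin; U and C share the same y with |UC| = 55.8 and C on the −x side, so C = (-55.800, 0.0000). Since A1 is tangent to UC there, ZC ⟂ UC, so Z = C + (0, 11.3) = (-55.800, 11.300). Since ZJ ⟂ JH (tangency), |ZH| = √(11.3² + 27.5²) = 29.731 regardless of where J sits on A1. So H lies on both circle(U, 41.34) and circle(Z, 29.731); the above-UC intersection is H = (-30.869, 27.498). J is the foot of the tangent from H: J = (-46.504, 4.8752).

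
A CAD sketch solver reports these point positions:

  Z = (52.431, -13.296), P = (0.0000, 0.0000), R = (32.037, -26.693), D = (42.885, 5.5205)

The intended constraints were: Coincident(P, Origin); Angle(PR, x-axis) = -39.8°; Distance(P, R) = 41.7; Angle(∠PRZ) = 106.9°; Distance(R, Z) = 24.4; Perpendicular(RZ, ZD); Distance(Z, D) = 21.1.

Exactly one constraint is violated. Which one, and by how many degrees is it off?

Perpendicular(RZ, ZD) — off by 6.40°.

P = (0.00, 0.00) ✓; PR at -39.80° ✓; |PR| = 41.70 ✓; ∠PRZ = 106.9° ✓; |RZ| = 24.40 ✓; ∠(RZ, ZD) = 83.60° ✗; |ZD| = 21.10 ✓.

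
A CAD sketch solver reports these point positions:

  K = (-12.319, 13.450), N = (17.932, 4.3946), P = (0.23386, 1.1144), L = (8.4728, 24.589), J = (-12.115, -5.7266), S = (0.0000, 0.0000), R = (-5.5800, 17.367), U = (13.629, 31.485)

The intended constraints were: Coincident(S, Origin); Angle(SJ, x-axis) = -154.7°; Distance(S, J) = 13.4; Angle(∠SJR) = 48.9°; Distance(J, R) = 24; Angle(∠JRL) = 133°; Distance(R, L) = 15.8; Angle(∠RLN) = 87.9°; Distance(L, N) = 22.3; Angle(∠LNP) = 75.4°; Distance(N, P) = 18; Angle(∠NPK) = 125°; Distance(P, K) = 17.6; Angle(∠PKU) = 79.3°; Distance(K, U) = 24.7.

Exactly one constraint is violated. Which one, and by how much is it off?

Distance(K, U) = 24.7 — off by 6.90.

S = (0.00, 0.00) ✓; SJ at -154.7° ✓; |SJ| = 13.40 ✓; ∠SJR = 48.90° ✓; |JR| = 24.00 ✓; ∠JRL = 133.0° ✓; |RL| = 15.80 ✓; ∠RLN = 87.90° ✓; |LN| = 22.30 ✓; ∠LNP = 75.40° ✓; |NP| = 18.00 ✓; ∠NPK = 125.0° ✓; |PK| = 17.60 ✓; ∠PKU = 79.30° ✓; |KU| = 31.60 ✗.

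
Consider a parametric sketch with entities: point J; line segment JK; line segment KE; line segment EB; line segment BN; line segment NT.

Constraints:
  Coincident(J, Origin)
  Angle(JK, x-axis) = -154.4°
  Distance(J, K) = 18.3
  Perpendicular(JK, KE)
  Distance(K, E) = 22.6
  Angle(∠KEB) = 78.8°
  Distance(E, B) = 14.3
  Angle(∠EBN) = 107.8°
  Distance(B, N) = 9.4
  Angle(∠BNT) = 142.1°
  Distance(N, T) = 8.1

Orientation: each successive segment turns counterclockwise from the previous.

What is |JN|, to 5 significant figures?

10.960

J is at the origin; JK runs at -154.4° with length 18.3, so K = (-16.504, -7.9072). The perpendicularity gives KE at right angles to JK, so KE runs at -64.400°; with |KE| = 22.6, E = (-6.7384, -28.289). ∠KEB = 78.8° gives EB at 36.800° from the x-axis; with |EB| = 14.3, B = (4.7121, -19.723). ∠EBN = 107.8° gives BN at 109.00° from the x-axis; with |BN| = 9.4, N = (1.6517, -10.835). Then |JN| = |N − J| = 10.960.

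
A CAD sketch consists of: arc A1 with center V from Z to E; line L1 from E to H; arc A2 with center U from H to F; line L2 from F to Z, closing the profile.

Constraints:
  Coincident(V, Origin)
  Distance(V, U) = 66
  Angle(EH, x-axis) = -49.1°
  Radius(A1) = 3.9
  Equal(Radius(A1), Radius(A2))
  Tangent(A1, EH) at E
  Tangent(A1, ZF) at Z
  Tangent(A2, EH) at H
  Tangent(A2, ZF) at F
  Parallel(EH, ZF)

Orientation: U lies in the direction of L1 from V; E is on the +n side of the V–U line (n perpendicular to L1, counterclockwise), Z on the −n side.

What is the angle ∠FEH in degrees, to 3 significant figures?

6.74°

Tangency of A1 to both parallel lines with radius 3.9 puts E and Z at V ± 3.9·n: E = (2.95, 2.55), Z = (-2.95, -2.55). Equal radii place H and F the same way about U: H = U + 3.9·n = (46.2, -47.3), F = U − 3.9·n = (40.3, -52.4). Then cos ∠FEH = EF·EH / (|EF||EH|), giving 6.74°.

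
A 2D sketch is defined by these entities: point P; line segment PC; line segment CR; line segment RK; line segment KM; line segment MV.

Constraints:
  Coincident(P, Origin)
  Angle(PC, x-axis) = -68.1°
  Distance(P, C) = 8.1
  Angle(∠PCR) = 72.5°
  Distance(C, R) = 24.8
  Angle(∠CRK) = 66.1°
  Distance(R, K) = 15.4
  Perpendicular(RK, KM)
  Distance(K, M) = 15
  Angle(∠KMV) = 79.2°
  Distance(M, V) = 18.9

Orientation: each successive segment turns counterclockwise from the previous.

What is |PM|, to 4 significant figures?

2.427

P is at the origin; PC runs at -68.1° with length 8.1, so C = (3.021, -7.515). ∠PCR = 72.5° gives CR at 39.40° from the x-axis; with |CR| = 24.8, R = (22.18, 8.226). ∠CRK = 66.1° gives RK at 153.3° from the x-axis; with |RK| = 15.4, K = (8.427, 15.15). The perpendicularity gives KM at right angles to RK, so KM runs at -116.7°; with |KM| = 15.0, M = (1.687, 1.745). Then |PM| = |M − P| = 2.427.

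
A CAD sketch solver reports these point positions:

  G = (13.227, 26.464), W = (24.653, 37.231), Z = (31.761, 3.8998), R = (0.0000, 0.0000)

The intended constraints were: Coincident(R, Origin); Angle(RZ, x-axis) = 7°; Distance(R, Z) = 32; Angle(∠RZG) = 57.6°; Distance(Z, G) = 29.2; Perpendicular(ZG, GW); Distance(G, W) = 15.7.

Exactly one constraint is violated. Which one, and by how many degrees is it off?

Perpendicular(ZG, GW) — off by 3.90°.

R = (0.00, 0.00) ✓; RZ at 7.000° ✓; |RZ| = 32.00 ✓; ∠RZG = 57.60° ✓; |ZG| = 29.20 ✓; ∠(ZG, GW) = 86.10° ✗; |GW| = 15.70 ✓.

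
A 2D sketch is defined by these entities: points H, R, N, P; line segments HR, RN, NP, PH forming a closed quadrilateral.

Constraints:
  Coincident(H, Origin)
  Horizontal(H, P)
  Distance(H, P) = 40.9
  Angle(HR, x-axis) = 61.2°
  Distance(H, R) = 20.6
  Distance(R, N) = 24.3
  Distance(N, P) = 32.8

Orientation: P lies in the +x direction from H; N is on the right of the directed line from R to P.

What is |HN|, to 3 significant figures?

10.7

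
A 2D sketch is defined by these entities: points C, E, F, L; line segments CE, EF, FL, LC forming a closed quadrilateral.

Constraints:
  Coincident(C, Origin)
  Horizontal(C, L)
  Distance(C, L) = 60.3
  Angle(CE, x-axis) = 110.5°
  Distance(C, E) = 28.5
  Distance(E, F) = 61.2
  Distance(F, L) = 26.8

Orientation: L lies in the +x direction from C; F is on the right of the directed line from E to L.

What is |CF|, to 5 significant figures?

38.928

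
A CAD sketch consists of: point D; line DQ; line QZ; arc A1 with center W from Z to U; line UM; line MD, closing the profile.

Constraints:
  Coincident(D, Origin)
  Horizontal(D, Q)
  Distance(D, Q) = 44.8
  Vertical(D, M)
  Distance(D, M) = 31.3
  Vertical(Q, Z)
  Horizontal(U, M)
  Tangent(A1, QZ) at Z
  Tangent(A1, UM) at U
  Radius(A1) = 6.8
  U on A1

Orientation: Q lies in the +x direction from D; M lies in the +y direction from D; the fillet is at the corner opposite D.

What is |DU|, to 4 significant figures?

49.23

D is at the origin; DQ is horizontal with |DQ| = 44.8 and Q on the +x side, so Q = (44.80, 0.000). D and M share the same x with |DM| = 31.3 and M on the +y side, so M = (0.000, 31.30). The virtual corner opposite D is at (44.80, 31.30). A1 meets QZ tangentially, so WZ is at right angles to QZ and since A1 is tangent to UM there, WU ⟂ UM, with radius 6.8, so the center W sits 6.8 in from both sides at W = (38.00, 24.50). That places the tangent points at Z = (44.80, 24.50) on QZ and U = (38.00, 31.30) on UM. Then |DU| = |U − D| = 49.23.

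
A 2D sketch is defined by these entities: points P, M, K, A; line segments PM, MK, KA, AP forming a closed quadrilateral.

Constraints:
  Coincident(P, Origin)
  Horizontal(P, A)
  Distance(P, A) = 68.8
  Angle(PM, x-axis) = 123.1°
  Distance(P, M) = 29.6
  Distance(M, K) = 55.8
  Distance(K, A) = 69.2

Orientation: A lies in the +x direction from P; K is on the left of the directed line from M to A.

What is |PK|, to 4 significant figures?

64.10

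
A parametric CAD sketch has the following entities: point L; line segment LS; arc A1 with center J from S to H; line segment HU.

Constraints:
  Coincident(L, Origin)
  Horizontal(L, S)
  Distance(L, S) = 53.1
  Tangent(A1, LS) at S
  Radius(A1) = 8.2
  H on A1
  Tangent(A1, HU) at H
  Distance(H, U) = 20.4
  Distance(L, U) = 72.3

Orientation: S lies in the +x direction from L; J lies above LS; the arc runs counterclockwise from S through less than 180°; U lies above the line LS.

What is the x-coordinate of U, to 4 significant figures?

68.10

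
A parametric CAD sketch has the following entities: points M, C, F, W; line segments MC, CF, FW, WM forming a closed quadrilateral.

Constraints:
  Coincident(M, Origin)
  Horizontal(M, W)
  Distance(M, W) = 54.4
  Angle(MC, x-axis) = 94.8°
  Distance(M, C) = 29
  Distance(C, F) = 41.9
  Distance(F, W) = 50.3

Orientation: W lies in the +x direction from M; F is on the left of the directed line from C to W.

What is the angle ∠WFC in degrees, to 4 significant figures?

86.99°

M is at the origin; MW is horizontal with |MW| = 54.4 and W in +x, so W = (54.4, 0). MC runs at 94.8° with |MC| = 29.0, so C = (-2.427, 28.90). F is determined by |CF| = 41.9 and |FW| = 50.3 together: it lies at the intersection of circle(C, 41.9) and circle(W, 50.3). With |CW| = 63.75, the foot of the radical line on CW is 25.80 from C and the perpendicular offset is √(41.9² − 25.80²) = 33.01. Taking the left-of-CW solution: F = (35.54, 46.63).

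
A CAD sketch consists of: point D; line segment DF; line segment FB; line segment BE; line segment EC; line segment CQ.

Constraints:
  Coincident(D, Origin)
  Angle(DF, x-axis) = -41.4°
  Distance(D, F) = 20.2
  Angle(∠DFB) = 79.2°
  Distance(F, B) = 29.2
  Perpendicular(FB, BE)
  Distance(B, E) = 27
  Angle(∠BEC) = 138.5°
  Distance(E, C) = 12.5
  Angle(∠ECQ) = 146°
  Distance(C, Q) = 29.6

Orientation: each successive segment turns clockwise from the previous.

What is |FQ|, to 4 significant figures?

44.45

D is at the origin; DF runs at -41.4° with length 20.2, so F = (15.15, -13.36). ∠DFB = 79.2° gives FB at -142.2° from the x-axis; with |FB| = 29.2, B = (-7.920, -31.26). The perpendicularity gives BE at right angles to FB, so BE runs at 127.8°; with |BE| = 27.0, E = (-24.47, -9.921). ∠BEC = 138.5° gives EC at 86.30° from the x-axis; with |EC| = 12.5, C = (-23.66, 2.553). ∠ECQ = 146.0° gives CQ at 52.30° from the x-axis; with |CQ| = 29.6, Q = (-5.561, 25.97). Then |FQ| = |Q − F| = 44.45.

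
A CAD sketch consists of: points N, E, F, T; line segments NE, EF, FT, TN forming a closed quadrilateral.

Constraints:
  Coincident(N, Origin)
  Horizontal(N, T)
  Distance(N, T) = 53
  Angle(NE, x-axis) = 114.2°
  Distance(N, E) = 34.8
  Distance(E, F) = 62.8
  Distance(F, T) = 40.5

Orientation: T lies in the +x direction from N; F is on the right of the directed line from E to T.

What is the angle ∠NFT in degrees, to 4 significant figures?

98.59°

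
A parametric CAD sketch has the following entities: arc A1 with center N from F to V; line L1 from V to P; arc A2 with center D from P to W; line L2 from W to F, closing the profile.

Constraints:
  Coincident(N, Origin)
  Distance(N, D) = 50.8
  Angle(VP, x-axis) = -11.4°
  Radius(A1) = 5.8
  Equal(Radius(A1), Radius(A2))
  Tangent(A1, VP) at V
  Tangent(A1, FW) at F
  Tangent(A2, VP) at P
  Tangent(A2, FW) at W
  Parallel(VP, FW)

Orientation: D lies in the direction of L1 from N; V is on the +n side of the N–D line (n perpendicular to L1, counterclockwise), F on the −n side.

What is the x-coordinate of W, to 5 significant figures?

48.651

The slot axis is L1's direction at -11.4°, so u = (cos -11.4°, sin -11.4°) = (0.98027, -0.19766) and n = (−sin -11.4°, cos -11.4°) = (0.19766, 0.98027). N is at the origin and D lies 50.8 along u from N, so D = 50.8·u = (49.798, -10.041). Tangency of A1 to both parallel lines with radius 5.8 puts V and F at N ± 5.8·n: V = (1.1464, 5.6856), F = (-1.1464, -5.6856). Equal radii place P and W the same way about D: P = D + 5.8·n = (50.944, -4.3554), W = D − 5.8·n = (48.651, -15.727). So W.x = 48.651.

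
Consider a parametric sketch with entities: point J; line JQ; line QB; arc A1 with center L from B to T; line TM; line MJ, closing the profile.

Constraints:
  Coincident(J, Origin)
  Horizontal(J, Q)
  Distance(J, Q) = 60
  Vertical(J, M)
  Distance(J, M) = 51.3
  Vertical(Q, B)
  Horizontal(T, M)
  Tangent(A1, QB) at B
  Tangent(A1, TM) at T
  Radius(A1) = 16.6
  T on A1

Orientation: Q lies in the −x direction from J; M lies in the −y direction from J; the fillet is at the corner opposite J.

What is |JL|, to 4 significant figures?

55.57

J is at the origin; J and Q share the same y with |JQ| = 60.0 and Q on the −x side, so Q = (-60.00, 0.000). J and M share the same x with |JM| = 51.3 and M on the −y side, so M = (0.000, -51.30). The virtual corner opposite J is at (-60.00, -51.30). The tangent condition forces LB to be normal to QB and the tangent condition forces LT to be normal to TM, with radius 16.6, so the center L sits 16.6 in from both sides at L = (-43.40, -34.70). Then |JL| = |L − J| = 55.57.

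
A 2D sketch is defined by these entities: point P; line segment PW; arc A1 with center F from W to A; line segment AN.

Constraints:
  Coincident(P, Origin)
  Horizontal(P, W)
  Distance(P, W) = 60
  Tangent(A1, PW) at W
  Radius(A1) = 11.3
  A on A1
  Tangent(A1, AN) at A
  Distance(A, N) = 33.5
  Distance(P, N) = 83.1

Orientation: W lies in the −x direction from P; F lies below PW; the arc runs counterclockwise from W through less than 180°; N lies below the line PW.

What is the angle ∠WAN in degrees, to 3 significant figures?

134°

P is at the origin; P and W share the same y with |PW| = 60.0 and W on the −x side, so W = (-60.0, 0.00). Tangency of A1 to PW means the radius FW is perpendicular to PW, so F = W + (0, -11.3) = (-60.0, -11.3). Since FA ⟂ AN (tangency), |FN| = √(11.3² + 33.5²) = 35.4 regardless of where A sits on A1. So N lies on both circle(P, 83.1) and circle(F, 35.4); the below-PW intersection is N = (-69.7, -45.3). A is the foot of the tangent from N: A = (-71.3, -11.8).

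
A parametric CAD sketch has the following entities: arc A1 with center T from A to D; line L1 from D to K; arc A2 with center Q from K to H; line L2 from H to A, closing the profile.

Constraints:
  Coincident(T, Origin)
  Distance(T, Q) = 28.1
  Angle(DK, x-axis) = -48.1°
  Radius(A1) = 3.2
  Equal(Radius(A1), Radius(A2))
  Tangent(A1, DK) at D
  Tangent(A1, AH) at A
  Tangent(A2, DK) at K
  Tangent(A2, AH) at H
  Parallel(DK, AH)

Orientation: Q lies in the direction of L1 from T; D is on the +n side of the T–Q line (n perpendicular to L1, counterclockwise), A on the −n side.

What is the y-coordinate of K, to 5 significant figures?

-18.778

The slot axis is L1's direction at -48.1°, so u = (cos -48.1°, sin -48.1°) = (0.66783, -0.74431) and n = (−sin -48.1°, cos -48.1°) = (0.74431, 0.66783). T is at the origin and Q lies 28.1 along u from T, so Q = 28.1·u = (18.766, -20.915). Tangency of A1 to both parallel lines with radius 3.2 puts D and A at T ± 3.2·n: D = (2.3818, 2.1371), A = (-2.3818, -2.1371). Equal radii place K and H the same way about Q: K = Q + 3.2·n = (21.148, -18.778), H = Q − 3.2·n = (16.384, -23.052). So K.y = -18.778.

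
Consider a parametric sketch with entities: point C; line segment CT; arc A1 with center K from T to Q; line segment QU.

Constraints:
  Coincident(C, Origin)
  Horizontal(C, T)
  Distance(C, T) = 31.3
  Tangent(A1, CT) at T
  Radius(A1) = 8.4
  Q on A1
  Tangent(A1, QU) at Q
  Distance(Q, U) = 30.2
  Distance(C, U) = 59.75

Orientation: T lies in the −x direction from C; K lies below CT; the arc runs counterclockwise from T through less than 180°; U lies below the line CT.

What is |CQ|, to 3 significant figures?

39.7

Checks: |KQ| = 8.400 ✓; ∠(KQ, QU) = 90.00° ✓; |QU| = 30.20 ✓; |CU| = 59.75 ✓.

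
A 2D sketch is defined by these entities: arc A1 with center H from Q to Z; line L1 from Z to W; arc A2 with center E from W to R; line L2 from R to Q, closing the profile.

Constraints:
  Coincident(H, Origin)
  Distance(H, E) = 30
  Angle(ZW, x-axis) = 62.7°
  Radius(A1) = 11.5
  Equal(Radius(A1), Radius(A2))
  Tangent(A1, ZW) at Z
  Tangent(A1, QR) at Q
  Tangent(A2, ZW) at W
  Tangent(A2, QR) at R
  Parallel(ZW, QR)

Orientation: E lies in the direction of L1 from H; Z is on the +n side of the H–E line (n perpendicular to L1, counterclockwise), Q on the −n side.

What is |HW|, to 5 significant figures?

32.129

Tangency of A1 to both parallel lines with radius 11.5 puts Z and Q at H ± 11.5·n: Z = (-10.219, 5.2745), Q = (10.219, -5.2745). Equal radii place W and R the same way about E: W = E + 11.5·n = (3.5404, 31.933), R = E − 11.5·n = (23.979, 21.384). Then |HW| = |W − H| = 32.129.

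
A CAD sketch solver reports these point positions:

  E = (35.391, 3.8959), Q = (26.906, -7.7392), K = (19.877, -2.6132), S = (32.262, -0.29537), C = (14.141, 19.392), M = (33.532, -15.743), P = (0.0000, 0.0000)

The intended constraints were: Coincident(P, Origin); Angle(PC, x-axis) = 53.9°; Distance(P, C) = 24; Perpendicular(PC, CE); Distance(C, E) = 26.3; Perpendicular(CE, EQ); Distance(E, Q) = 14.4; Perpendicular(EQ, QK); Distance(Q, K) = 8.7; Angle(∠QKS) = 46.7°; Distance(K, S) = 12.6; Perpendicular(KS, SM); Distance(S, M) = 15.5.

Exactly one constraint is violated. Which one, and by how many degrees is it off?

Perpendicular(KS, SM) — off by 5.90°.

P = (0.00, 0.00) ✓; PC at 53.90° ✓; |PC| = 24.00 ✓; ∠(PC, CE) = 90.00° ✓; |CE| = 26.30 ✓; ∠(CE, EQ) = 90.00° ✓; |EQ| = 14.40 ✓; ∠(EQ, QK) = 90.00° ✓; |QK| = 8.700 ✓; ∠QKS = 46.70° ✓; |KS| = 12.60 ✓; ∠(KS, SM) = 95.90° ✗; |SM| = 15.50 ✓.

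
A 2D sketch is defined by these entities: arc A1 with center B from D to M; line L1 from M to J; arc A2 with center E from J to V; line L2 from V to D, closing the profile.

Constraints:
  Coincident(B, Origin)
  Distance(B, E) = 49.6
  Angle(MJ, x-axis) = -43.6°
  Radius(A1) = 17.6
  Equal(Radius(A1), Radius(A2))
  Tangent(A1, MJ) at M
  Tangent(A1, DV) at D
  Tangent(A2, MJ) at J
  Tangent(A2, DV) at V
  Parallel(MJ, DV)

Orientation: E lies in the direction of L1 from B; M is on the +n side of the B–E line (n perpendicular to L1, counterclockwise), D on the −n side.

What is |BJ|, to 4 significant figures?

52.63

The slot axis is L1's direction at -43.6°, so u = (cos -43.6°, sin -43.6°) = (0.7242, -0.6896) and n = (−sin -43.6°, cos -43.6°) = (0.6896, 0.7242). B is at the origin and E lies 49.6 along u from B, so E = 49.6·u = (35.92, -34.21). Tangency of A1 to both parallel lines with radius 17.6 puts M and D at B ± 17.6·n: M = (12.14, 12.75), D = (-12.14, -12.75). Equal radii place J and V the same way about E: J = E + 17.6·n = (48.06, -21.46), V = E − 17.6·n = (23.78, -46.95). Then |BJ| = |J − B| = 52.63.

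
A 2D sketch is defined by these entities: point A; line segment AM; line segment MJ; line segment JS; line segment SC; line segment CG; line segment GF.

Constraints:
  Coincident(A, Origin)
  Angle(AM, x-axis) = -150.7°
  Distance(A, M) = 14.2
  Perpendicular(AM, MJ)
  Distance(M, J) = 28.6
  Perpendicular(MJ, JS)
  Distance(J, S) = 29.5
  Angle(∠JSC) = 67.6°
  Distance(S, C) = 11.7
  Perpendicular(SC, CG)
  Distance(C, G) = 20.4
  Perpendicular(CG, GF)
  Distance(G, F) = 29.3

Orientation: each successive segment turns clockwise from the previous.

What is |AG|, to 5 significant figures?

26.785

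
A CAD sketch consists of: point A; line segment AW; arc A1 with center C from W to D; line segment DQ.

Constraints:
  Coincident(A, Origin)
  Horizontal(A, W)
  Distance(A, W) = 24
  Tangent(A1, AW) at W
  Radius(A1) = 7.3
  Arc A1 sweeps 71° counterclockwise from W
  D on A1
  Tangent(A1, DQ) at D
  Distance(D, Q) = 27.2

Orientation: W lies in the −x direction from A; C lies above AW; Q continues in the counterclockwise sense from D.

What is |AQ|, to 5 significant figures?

31.731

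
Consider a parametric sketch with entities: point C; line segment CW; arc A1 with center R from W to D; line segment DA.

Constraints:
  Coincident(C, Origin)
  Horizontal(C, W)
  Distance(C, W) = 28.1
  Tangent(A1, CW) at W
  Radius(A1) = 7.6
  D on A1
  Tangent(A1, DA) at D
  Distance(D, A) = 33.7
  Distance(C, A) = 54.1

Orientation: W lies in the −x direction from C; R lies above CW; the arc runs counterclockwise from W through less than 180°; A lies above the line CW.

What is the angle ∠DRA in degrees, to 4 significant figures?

77.29°

Checks: |CW| = 28.10 ✓; ∠(RW, WC) = 90.00° ✓; |RW| = 7.600 ✓; |RD| = 7.600 ✓; ∠(RD, DA) = 90.00° ✓; |DA| = 33.70 ✓; |CA| = 54.10 ✓.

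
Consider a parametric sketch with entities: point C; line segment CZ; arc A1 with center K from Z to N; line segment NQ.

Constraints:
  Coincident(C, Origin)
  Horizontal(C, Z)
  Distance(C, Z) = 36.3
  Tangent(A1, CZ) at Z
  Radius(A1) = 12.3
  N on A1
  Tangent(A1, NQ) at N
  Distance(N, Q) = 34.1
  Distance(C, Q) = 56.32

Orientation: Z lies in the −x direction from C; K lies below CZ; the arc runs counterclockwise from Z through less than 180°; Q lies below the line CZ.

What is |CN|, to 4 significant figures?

50.43

Checks: |KN| = 12.30 ✓; ∠(KN, NQ) = 90.00° ✓; |NQ| = 34.10 ✓; |CQ| = 56.32 ✓.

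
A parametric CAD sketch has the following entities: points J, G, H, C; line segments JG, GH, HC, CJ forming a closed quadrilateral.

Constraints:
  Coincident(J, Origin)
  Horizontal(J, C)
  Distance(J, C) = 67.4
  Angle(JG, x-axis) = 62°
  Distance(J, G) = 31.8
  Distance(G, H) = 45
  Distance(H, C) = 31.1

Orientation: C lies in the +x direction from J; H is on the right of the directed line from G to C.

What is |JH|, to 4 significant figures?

39.54

Checks: J.y = 0.00, C.y = 0.00 ✓; |GH| = 45.00 ✓; |HC| = 31.10 ✓.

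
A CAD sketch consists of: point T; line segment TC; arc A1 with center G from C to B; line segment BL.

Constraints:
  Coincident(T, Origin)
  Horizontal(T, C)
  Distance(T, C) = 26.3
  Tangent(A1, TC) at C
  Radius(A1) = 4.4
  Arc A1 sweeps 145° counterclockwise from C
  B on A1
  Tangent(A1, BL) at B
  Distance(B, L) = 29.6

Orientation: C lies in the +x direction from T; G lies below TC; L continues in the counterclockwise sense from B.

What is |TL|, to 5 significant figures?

54.133

On A1, C sits at bearing 90° from G; a 145° counterclockwise sweep puts B at bearing 235°, so B = G + 4.4·(cos 235°, sin 235°) = (23.776, -8.0043). Since A1 is tangent to BL there, GB ⟂ BL, so BL runs along (−sin 235°, cos 235°); with |BL| = 29.6, L = (48.023, -24.982). Then |TL| = |L − T| = 54.133.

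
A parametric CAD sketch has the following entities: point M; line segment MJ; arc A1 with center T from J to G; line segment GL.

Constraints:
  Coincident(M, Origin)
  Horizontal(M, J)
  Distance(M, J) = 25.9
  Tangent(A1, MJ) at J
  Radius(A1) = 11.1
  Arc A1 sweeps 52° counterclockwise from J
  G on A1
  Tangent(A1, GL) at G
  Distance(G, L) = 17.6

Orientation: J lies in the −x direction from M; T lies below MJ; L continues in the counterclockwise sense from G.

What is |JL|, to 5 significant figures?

26.690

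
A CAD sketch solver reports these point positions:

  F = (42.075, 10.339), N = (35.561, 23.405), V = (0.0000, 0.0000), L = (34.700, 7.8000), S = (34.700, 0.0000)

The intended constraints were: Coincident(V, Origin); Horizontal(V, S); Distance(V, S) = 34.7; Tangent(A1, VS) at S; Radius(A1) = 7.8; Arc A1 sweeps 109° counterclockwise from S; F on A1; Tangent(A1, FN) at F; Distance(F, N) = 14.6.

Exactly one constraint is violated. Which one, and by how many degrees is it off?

Tangent(A1, FN) at F — off by 7.50°.

V = (0.00, 0.00) ✓; V.y = 0.00, S.y = 0.00 ✓; |VS| = 34.70 ✓; ∠(LS, SV) = 90.00° ✓; |LS| = 7.800 ✓; bearing(L→F) − bearing(L→S) = 109.0° ✓; |LF| = 7.800 ✓; ∠(LF, FN) = 82.50° ✗; |FN| = 14.60 ✓.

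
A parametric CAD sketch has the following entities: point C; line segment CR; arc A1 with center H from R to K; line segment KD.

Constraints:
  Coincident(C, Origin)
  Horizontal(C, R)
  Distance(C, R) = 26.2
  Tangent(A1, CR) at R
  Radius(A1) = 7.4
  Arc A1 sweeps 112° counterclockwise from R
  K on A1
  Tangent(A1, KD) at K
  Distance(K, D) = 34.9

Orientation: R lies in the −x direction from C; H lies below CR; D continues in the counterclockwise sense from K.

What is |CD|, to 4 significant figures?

46.99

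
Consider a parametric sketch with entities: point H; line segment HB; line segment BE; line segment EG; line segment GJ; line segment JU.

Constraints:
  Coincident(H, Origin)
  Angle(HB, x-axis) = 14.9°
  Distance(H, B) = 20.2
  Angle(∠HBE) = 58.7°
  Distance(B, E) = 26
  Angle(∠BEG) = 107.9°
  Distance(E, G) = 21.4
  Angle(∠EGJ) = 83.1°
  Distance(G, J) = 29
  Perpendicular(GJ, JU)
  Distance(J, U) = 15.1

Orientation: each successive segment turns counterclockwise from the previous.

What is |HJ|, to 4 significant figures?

10.74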